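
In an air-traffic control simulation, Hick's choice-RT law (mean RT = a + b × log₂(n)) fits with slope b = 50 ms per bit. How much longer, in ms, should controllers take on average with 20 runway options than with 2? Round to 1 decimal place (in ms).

The intercept a cancels: ΔRT = b·(log₂ n₂ − log₂ n₁) = b·log₂(n₂/n₁).
log₂(20) − log₂(2) = 4.3219 − 1 = 3.3219.
ΔRT = 50 × 3.3219 = 166.096 ms.

166.1 ms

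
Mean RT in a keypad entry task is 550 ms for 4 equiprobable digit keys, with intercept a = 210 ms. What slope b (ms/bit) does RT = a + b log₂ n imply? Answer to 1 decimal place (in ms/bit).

170.0 ms/bit

log₂(4) = 2 bits.
b = (RT − a)/log₂ n = (550 − 210) / 2 = 170.000 ms/bit.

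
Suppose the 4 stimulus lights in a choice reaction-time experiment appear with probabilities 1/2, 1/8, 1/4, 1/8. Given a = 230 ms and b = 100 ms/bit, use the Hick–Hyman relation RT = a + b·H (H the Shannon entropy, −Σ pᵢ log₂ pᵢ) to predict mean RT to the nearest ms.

Each term −pᵢ log₂ pᵢ: 0.5·1 + 0.125·3 + 0.25·2 + 0.125·3; summed, H = 1.750 bits.
Mean RT = a + bH = 230 + 100·1.750 = 405.00 ms.

405 ms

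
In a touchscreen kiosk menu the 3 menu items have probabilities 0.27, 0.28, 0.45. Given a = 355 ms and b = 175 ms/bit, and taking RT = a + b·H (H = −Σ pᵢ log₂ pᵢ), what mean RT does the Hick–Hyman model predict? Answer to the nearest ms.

625 ms

H = 0.27·log₂(1/0.27) + 0.28·log₂(1/0.28) + 0.45·log₂(1/0.45) = 1.5426 bits.
RT = 355 + 175 × 1.5426 = 624.96 ms.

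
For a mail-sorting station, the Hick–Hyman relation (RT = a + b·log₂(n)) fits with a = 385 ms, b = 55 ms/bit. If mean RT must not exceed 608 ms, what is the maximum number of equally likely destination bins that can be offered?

16

Information budget: (608 − 385)/55 = 4.0545 bits, so n ≤ 2^4.0545 = 16.617 → at most 16.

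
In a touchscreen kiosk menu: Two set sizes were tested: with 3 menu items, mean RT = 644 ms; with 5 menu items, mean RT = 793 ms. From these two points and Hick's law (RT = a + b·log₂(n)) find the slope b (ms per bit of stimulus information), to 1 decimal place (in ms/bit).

Slope: b = (793 − 644) / (log₂ 5 − log₂ 3) = 149/0.7370 = 202.180 ms/bit.

202.2 ms/bit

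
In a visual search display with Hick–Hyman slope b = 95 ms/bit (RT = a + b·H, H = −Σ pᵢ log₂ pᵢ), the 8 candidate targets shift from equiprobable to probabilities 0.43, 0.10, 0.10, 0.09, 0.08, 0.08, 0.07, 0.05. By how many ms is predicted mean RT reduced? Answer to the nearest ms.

41 ms

Equiprobable entropy H₀ = log₂ 8 = 3.0000 bits.
Skewed entropy H = −Σ pᵢ log₂ pᵢ = 2.5683 bits.
ΔRT = b·(H₀ − H) = 95 × 0.4317 = 41.01 ms.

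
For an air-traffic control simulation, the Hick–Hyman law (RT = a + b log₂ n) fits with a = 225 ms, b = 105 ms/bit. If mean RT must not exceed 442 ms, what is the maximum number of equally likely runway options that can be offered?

Set 225 + 105·log₂ n ≤ 442 → log₂ n ≤ (442 − 225)/105 = 2.0667.
So n ≤ 2^2.0667 = 4.189; the largest integer n is 4.

4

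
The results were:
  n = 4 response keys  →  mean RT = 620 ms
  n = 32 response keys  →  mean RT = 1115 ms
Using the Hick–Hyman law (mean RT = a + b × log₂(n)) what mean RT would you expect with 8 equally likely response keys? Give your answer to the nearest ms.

With log₂ n on the abscissa the relation is linear; from the two conditions:
  b = (1115 − 620) / (log₂ 32 − log₂ 4) = 495 / (5 − 2) = 165 ms/bit
  a = 620 − 165 × 2 = 290 ms
Then RT(8) = 290 + 165 × log₂ 8 = 290 + 165 × 3 ≈ 785.000 ms.

785 ms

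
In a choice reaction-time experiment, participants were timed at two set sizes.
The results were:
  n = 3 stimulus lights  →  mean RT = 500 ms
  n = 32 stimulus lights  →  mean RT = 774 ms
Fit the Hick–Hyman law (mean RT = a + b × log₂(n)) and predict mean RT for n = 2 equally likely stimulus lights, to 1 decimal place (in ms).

453.1 ms

With log₂ n on the abscissa the relation is linear; from the two conditions:
  b = (774 − 500) / (log₂ 32 − log₂ 3) = 274 / (5 − 1.5850) = 80.233 ms/bit
  a = 500 − 80.233 × 1.5850 = 372.833 ms
Then RT(2) = 372.833 + 80.233 × log₂ 2 = 372.833 + 80.233 × 1 ≈ 453.066 ms.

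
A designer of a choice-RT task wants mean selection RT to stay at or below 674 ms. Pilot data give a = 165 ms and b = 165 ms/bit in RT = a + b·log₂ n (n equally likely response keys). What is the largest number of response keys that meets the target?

8

Set 165 + 165·log₂ n ≤ 674 → log₂ n ≤ (674 − 165)/165 = 3.0848.
So n ≤ 2^3.0848 = 8.485; the largest integer n is 8.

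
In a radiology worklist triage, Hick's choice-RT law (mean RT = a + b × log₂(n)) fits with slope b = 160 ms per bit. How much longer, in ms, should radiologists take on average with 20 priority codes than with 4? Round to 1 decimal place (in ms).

The intercept a cancels: ΔRT = b·(log₂ n₂ − log₂ n₁) = b·log₂(n₂/n₁).
log₂(20) − log₂(4) = 4.3219 − 2 = 2.3219.
ΔRT = 160 × 2.3219 = 371.508 ms.

371.5 ms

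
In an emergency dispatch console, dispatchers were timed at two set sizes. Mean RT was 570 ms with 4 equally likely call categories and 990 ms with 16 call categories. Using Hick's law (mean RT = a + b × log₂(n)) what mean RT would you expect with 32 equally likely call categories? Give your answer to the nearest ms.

Solve the two-equation system in a and b:
  b = (990 − 570) / (log₂ 16 − log₂ 4) = 420 / (4 − 2) = 210 ms/bit
  a = 570 − 210 × 2 = 150 ms
Then RT(32) = 150 + 210 × log₂ 32 = 150 + 210 × 5 ≈ 1200.000 ms.

1200 ms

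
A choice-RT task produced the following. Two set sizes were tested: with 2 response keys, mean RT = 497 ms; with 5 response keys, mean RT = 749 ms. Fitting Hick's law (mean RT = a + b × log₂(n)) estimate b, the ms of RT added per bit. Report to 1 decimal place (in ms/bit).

b = (RT₂ − RT₁)/(log₂ n₂ − log₂ n₁) = (749 − 497)/(2.3219 − 1) = 190.631 ms/bit.

190.6 ms/bit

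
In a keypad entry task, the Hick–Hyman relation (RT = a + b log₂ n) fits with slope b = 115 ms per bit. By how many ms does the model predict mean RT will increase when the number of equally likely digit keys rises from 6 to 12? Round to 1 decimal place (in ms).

ΔRT = (a + b log₂ n₂) − (a + b log₂ n₁) = b·(log₂ n₂ − log₂ n₁).
log₂(12) − log₂(6) = log₂(12/6) = log₂(2) = 1.
ΔRT = 115 × 1.0000 = 115.000 ms.

115.0 ms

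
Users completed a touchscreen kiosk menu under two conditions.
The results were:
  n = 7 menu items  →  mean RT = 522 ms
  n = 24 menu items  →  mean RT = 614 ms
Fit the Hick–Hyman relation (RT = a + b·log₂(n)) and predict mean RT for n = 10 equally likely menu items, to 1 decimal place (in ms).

RT is linear in log₂ n, so two points fix the line:
  b = (614 − 522) / (log₂ 24 − log₂ 7) = 92 / (4.5850 − 2.8074) = 51.755 ms/bit
  a = 522 − 51.755 × 2.8074 = 376.705 ms
Then RT(10) = 376.705 + 51.755 × log₂ 10 = 376.705 + 51.755 × 3.3219 ≈ 548.632 ms.

548.6 ms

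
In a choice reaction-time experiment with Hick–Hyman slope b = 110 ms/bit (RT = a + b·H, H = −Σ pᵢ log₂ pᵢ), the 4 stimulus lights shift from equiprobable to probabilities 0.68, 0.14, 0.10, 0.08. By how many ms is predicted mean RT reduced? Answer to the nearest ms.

66 ms

The RT saving is b·ΔH. Equiprobable H₀ = log₂(4) = 2.0000 bits; with the given probabilities H = 1.3992 bits.
b·(H₀ − H) = 110 × (2.0000 − 1.3992) = 66.09 ms.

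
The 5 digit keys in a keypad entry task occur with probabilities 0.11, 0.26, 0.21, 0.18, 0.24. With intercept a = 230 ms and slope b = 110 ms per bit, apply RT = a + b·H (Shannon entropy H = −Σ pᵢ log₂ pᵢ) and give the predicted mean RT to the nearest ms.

H = 0.11·log₂(1/0.11) + 0.26·log₂(1/0.26) + 0.21·log₂(1/0.21) + 0.18·log₂(1/0.18) + 0.24·log₂(1/0.24) = 2.2678 bits.
RT = 230 + 110 × 2.2678 = 479.46 ms.

479 ms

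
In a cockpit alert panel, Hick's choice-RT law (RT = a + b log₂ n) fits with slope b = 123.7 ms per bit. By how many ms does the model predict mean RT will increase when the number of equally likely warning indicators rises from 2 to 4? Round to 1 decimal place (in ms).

The intercept a cancels: ΔRT = b·(log₂ n₂ − log₂ n₁) = b·log₂(n₂/n₁).
log₂(4) − log₂(2) = log₂(4/2) = log₂(2) = 1.
ΔRT = 123.7 × 1.0000 = 123.700 ms.

123.7 ms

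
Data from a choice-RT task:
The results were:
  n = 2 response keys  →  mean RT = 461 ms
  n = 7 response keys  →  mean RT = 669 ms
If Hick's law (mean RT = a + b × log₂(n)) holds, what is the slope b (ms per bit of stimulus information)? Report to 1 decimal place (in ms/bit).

115.1 ms/bit

b = (RT₂ − RT₁)/(log₂ n₂ − log₂ n₁) = (669 − 461)/(2.8074 − 1) = 115.085 ms/bit.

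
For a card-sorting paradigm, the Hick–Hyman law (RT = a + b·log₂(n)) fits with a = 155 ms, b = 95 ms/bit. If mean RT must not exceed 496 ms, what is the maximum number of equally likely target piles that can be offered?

12

Set 155 + 95·log₂ n ≤ 496 → log₂ n ≤ (496 − 155)/95 = 3.5895.
So n ≤ 2^3.5895 = 12.038; the largest integer n is 12.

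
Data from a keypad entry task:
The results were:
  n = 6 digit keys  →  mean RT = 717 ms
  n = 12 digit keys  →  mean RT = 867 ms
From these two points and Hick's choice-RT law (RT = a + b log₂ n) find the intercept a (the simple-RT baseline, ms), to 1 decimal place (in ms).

329.3 ms

The slope on a log₂ axis is (867 − 717) / (3.5850 − 2.5850) = 150.000 ms/bit.
Intercept: a = 717 − 150.000·log₂(6) = 329.256 ms.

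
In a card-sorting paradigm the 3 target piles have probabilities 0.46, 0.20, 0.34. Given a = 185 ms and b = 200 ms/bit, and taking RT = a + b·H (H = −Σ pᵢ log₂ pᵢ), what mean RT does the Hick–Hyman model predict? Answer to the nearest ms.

487 ms

Entropy contributions −pᵢ log₂ pᵢ: 0.5153, 0.4644, 0.5292; sum H = 1.5089 bits.
RT = a + bH = 185 + 200·1.5089 = 486.78 ms.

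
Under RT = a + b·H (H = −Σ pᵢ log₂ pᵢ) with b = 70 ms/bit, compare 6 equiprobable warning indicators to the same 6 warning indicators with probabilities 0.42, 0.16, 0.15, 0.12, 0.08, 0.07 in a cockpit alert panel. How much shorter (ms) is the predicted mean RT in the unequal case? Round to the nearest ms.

21 ms

Equiprobable entropy H₀ = log₂ 6 = 2.5850 bits.
Skewed entropy H = −Σ pᵢ log₂ pᵢ = 2.2863 bits.
ΔRT = b·(H₀ − H) = 70 × 0.2986 = 20.90 ms.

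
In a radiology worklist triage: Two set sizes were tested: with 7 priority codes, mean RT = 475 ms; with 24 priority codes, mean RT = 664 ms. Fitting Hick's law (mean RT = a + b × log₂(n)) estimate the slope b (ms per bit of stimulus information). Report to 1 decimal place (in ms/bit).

The slope on a log₂ axis is (664 − 475) / (4.5850 − 2.8074) = 106.323 ms/bit.

106.3 ms/bit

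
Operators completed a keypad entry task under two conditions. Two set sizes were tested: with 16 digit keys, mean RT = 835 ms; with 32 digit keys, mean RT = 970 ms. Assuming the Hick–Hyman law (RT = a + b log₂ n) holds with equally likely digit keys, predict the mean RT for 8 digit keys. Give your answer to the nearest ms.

700 ms

With log₂ n on the abscissa the relation is linear; from the two conditions:
  b = (970 − 835) / (log₂ 32 − log₂ 16) = 135 / (5 − 4) = 135 ms/bit
  a = 835 − 135 × 4 = 295 ms
Then RT(8) = 295 + 135 × log₂ 8 = 295 + 135 × 3 ≈ 700.000 ms.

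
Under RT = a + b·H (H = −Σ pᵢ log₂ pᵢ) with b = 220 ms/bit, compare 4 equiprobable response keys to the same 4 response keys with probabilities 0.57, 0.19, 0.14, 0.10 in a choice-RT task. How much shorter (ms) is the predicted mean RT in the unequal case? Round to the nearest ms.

The RT saving is b·ΔH. Equiprobable H₀ = log₂(4) = 2.0000 bits; with the given probabilities H = 1.6468 bits.
b·(H₀ − H) = 220 × (2.0000 − 1.6468) = 77.71 ms.

78 ms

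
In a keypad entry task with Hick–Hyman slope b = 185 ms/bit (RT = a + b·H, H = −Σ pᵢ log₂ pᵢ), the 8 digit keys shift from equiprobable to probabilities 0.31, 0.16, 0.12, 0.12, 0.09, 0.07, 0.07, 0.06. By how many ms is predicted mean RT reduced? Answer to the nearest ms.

The RT saving is b·ΔH. Equiprobable H₀ = log₂(8) = 3.0000 bits; with the given probabilities H = 2.7742 bits.
b·(H₀ − H) = 185 × (3.0000 − 2.7742) = 41.76 ms.

42 ms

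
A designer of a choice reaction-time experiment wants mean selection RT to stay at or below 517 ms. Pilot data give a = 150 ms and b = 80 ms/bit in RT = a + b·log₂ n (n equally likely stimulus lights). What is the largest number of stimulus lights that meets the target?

Set 150 + 80·log₂ n ≤ 517 → log₂ n ≤ (517 − 150)/80 = 4.5875.
So n ≤ 2^4.5875 = 24.042; the largest integer n is 24.

24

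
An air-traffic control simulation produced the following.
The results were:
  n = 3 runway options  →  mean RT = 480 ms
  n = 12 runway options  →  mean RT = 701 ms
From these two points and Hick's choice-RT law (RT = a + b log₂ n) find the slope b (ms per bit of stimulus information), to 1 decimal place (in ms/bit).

110.5 ms/bit

b = (RT₂ − RT₁)/(log₂ n₂ − log₂ n₁) = (701 − 480)/(3.5850 − 1.5850) = 110.500 ms/bit.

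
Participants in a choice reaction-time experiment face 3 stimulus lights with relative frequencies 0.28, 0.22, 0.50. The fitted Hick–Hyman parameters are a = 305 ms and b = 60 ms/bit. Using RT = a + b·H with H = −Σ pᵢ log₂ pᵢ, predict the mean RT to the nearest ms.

395 ms

H = 0.28·log₂(1/0.28) + 0.22·log₂(1/0.22) + 0.50·log₂(1/0.50) = 1.4948 bits.
RT = 305 + 60 × 1.4948 = 394.69 ms.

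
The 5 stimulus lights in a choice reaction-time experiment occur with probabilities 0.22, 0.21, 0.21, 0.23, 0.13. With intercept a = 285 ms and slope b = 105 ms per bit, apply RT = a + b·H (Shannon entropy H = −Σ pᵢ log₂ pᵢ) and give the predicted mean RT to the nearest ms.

526 ms

H = 0.22·log₂(1/0.22) + 0.21·log₂(1/0.21) + 0.21·log₂(1/0.21) + 0.23·log₂(1/0.23) + 0.13·log₂(1/0.13) = 2.2965 bits.
RT = 285 + 105 × 2.2965 = 526.14 ms.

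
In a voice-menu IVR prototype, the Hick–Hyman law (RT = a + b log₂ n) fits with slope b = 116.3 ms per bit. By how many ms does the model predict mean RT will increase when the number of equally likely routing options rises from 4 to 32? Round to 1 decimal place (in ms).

Only the slope matters, since a is common to both: ΔRT = b·log₂(n₂/n₁).
log₂(32) − log₂(4) = log₂(32/4) = log₂(8) = 3.
ΔRT = 116.3 × 3.0000 = 348.900 ms.

348.9 ms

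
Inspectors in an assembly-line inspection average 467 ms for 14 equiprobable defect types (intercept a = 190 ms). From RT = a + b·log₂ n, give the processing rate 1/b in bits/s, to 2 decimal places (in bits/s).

13.74 bits/s

Choice component = 467 − 190 = 277 ms over log₂(14) = 3.8074 bits.
b = 277 / 3.8074 = 72.754 ms/bit, so 1/b = 13.745 bits/s.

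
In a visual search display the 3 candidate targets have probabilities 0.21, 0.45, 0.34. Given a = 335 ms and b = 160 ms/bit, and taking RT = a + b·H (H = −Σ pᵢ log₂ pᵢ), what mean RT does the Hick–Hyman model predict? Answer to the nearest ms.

578 ms

Entropy contributions −pᵢ log₂ pᵢ: 0.4728, 0.5184, 0.5292; sum H = 1.5204 bits.
RT = a + bH = 335 + 160·1.5204 = 578.26 ms.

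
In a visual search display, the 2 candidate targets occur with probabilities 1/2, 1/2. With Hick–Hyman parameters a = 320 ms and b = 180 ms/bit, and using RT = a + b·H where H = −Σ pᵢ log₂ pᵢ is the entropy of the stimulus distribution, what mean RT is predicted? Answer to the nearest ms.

500 ms

H = −Σ pᵢ log₂ pᵢ = 0.5·1 + 0.5·1 = 1.000 bits.
RT = 320 + 180 × 1.000 = 500.00 ms.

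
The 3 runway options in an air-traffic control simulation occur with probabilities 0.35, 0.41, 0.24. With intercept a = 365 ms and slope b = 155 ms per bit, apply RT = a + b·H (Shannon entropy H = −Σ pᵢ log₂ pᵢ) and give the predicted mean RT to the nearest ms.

Entropy contributions −pᵢ log₂ pᵢ: 0.5301, 0.5274, 0.4941; sum H = 1.5516 bits.
RT = a + bH = 365 + 155·1.5516 = 605.50 ms.

606 ms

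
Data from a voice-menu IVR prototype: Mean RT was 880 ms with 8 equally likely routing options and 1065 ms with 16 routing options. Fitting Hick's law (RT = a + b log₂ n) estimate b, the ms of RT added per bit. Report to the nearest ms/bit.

The slope on a log₂ axis is (1065 − 880) / (4 − 3) = 185 ms/bit.

185 ms/bit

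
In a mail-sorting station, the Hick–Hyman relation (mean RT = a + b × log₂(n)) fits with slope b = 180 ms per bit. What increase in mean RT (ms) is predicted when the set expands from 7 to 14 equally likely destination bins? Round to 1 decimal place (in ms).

180.0 ms

Only the slope matters, since a is common to both: ΔRT = b·log₂(n₂/n₁).
log₂(14) − log₂(7) = log₂(14/7) = log₂(2) = 1.
ΔRT = 180 × 1.0000 = 180.000 ms.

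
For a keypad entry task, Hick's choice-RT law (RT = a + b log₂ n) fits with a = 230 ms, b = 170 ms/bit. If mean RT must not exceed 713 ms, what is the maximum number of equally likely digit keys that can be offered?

7

Information budget: (713 − 230)/170 = 2.8412 bits, so n ≤ 2^2.8412 = 7.166 → at most 7.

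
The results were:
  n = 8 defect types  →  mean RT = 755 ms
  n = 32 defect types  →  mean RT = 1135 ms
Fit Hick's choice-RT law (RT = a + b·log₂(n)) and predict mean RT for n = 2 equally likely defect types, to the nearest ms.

With log₂ n on the abscissa the relation is linear; from the two conditions:
  b = (1135 − 755) / (log₂ 32 − log₂ 8) = 380 / (5 − 3) = 190 ms/bit
  a = 755 − 190 × 3 = 185 ms
Then RT(2) = 185 + 190 × log₂ 2 = 185 + 190 × 1 ≈ 375.000 ms.

375 ms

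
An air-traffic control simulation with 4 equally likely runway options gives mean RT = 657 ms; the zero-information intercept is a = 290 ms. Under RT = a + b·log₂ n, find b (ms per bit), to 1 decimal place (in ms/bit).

4 alternatives carry log₂ 4 = 2 bits; the choice cost is 657 − 290 = 367 ms, so b = 367/2 = 183.500 ms/bit.

183.5 ms/bit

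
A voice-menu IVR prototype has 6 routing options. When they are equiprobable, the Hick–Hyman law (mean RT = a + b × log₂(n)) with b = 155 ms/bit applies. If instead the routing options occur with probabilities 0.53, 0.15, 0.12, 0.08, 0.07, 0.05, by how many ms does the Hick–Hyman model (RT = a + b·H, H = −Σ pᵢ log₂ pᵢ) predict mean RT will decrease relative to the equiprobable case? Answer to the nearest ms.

Equiprobable entropy H₀ = log₂ 6 = 2.5850 bits.
Skewed entropy H = −Σ pᵢ log₂ pᵢ = 2.0392 bits.
ΔRT = b·(H₀ − H) = 155 × 0.5457 = 84.59 ms.

85 ms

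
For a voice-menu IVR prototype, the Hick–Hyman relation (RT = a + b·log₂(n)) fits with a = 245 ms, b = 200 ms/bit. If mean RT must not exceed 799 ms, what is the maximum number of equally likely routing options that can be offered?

Set 245 + 200·log₂ n ≤ 799 → log₂ n ≤ (799 − 245)/200 = 2.7700.
So n ≤ 2^2.7700 = 6.821; the largest integer n is 6.

6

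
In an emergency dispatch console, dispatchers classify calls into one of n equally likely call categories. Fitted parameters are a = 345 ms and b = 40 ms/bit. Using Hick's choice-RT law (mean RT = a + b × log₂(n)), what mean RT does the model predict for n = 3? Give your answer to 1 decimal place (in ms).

log₂(3) = 1.5850 bits, so RT = 345 + 40 × 1.5850 ≈ 408.399 ms.

408.4 ms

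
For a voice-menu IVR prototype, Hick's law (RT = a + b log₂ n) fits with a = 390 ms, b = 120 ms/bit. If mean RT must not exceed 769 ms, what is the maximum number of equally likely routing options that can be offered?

8

120·log₂ n ≤ 769 − 390 = 379, giving log₂ n ≤ 3.1583 and n ≤ 8.928. The largest whole number is 8.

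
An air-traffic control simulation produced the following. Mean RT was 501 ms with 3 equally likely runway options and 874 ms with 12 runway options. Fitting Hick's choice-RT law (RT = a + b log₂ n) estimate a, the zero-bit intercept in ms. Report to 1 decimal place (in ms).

205.4 ms

b = (RT₂ − RT₁)/(log₂ n₂ − log₂ n₁) = (874 − 501)/(3.5850 − 1.5850) = 186.500 ms/bit.
Intercept: a = 501 − 186.500·log₂(3) = 205.404 ms.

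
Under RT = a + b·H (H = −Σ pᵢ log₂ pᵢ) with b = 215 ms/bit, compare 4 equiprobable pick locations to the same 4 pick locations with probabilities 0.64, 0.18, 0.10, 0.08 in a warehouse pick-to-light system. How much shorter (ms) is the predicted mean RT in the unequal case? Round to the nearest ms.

Equiprobable entropy H₀ = log₂ 4 = 2.0000 bits.
Skewed entropy H = −Σ pᵢ log₂ pᵢ = 1.4811 bits.
ΔRT = b·(H₀ − H) = 215 × 0.5189 = 111.57 ms.

112 ms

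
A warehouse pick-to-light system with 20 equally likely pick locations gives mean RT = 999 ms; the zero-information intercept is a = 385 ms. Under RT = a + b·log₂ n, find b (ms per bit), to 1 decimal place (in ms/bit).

b = (999 − 385) / log₂(20) = 614 / 4.3219 = 142.066 ms/bit.

142.1 ms/bit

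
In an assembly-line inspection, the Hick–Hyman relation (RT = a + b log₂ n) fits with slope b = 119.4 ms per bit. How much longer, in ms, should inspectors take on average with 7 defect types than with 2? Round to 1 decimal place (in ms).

215.8 ms

Only the slope matters, since a is common to both: ΔRT = b·log₂(n₂/n₁).
log₂(7) − log₂(2) = 2.8074 − 1 = 1.8074.
ΔRT = 119.4 × 1.8074 = 215.798 ms.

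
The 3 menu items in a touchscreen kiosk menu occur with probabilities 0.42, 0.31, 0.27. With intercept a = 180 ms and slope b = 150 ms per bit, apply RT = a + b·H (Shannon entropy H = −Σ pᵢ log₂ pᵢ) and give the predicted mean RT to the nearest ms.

414 ms

Entropy contributions −pᵢ log₂ pᵢ: 0.5256, 0.5238, 0.5100; sum H = 1.5595 bits.
RT = a + bH = 180 + 150·1.5595 = 413.92 ms.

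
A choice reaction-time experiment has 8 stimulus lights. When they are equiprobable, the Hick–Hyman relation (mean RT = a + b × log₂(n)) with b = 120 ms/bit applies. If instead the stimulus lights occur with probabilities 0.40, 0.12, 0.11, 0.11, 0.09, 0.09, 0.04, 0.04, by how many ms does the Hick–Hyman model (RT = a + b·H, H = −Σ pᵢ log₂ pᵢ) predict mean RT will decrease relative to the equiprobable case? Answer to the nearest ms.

The RT saving is b·ΔH. Equiprobable H₀ = log₂(8) = 3.0000 bits; with the given probabilities H = 2.5932 bits.
b·(H₀ − H) = 120 × (3.0000 − 2.5932) = 48.81 ms.

49 ms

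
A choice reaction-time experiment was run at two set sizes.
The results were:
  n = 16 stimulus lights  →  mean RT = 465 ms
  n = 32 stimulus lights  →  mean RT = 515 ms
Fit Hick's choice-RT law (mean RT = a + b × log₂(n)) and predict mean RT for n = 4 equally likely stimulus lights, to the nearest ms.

365 ms

RT is linear in log₂ n, so two points fix the line:
  b = (515 − 465) / (log₂ 32 − log₂ 16) = 50 / (5 − 4) = 50 ms/bit
  a = 465 − 50 × 4 = 265 ms
Then RT(4) = 265 + 50 × log₂ 4 = 265 + 50 × 2 ≈ 365.000 ms.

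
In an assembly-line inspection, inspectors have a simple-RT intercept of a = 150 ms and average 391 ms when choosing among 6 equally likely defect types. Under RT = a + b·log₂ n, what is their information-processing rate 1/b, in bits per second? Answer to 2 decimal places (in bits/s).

b = (391 − 150)/log₂ 6 = 241/2.5850 = 93.232 ms per bit = 0.09323 s/bit; the reciprocal is 10.726 bits/s.

10.73 bits/s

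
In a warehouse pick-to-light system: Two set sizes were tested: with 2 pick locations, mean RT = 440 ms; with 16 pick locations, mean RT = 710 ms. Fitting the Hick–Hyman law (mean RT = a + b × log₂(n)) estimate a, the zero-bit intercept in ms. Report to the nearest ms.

350 ms

Slope: b = (710 − 440) / (log₂ 16 − log₂ 2) = 270/3.0000 = 90 ms/bit.
Intercept: a = 440 − 90·log₂(2) = 350.000 ms.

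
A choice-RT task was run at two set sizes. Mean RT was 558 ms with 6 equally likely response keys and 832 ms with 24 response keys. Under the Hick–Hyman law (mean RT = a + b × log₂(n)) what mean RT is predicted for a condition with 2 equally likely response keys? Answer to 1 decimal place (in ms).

Fit slope and intercept:
  b = (832 − 558) / (log₂ 24 − log₂ 6) = 274 / (4.5850 − 2.5850) = 137.000 ms/bit
  a = 558 − 137.000 × 2.5850 = 203.860 ms
Then RT(2) = 203.860 + 137.000 × log₂ 2 = 203.860 + 137.000 × 1 ≈ 340.860 ms.

340.9 ms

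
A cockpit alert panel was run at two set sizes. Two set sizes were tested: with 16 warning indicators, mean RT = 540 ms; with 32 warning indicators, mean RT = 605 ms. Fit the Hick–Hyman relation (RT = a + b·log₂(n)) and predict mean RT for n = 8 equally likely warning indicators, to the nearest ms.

Solve the two-equation system in a and b:
  b = (605 − 540) / (log₂ 32 − log₂ 16) = 65 / (5 − 4) = 65 ms/bit
  a = 540 − 65 × 4 = 280 ms
Then RT(8) = 280 + 65 × log₂ 8 = 280 + 65 × 3 ≈ 475.000 ms.

475 ms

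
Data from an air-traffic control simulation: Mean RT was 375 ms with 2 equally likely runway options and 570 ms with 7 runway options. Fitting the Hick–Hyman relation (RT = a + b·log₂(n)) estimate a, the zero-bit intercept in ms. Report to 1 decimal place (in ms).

The slope on a log₂ axis is (570 − 375) / (2.8074 − 1) = 107.892 ms/bit.
a = RT₁ − b·log₂ n₁ = 375 − 107.892 × 1 = 267.108 ms.

267.1 ms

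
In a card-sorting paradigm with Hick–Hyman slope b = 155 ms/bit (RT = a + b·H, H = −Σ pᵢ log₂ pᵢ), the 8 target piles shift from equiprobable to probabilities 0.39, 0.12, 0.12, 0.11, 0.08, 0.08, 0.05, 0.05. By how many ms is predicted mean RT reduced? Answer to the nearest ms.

Equiprobable entropy H₀ = log₂ 8 = 3.0000 bits.
Skewed entropy H = −Σ pᵢ log₂ pᵢ = 2.6294 bits.
ΔRT = b·(H₀ − H) = 155 × 0.3706 = 57.44 ms.

57 ms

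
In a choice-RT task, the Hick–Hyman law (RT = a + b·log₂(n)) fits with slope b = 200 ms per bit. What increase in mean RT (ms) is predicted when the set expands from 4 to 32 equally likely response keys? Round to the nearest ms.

600 ms

ΔRT = (a + b log₂ n₂) − (a + b log₂ n₁) = b·(log₂ n₂ − log₂ n₁).
log₂(32) − log₂(4) = log₂(32/4) = log₂(8) = 3.
ΔRT = 200 × 3.0000 = 600.000 ms.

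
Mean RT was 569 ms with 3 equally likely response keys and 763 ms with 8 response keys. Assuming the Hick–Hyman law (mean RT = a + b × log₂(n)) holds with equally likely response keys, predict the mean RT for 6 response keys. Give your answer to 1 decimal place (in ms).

706.1 ms

Solve the two-equation system in a and b:
  b = (763 − 569) / (log₂ 8 − log₂ 3) = 194 / (3 − 1.5850) = 137.099 ms/bit
  a = 569 − 137.099 × 1.5850 = 351.703 ms
Then RT(6) = 351.703 + 137.099 × log₂ 6 = 351.703 + 137.099 × 2.5850 ≈ 706.099 ms.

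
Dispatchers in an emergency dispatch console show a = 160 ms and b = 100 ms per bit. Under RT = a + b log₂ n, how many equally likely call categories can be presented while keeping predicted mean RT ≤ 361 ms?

100·log₂ n ≤ 361 − 160 = 201, giving log₂ n ≤ 2.0100 and n ≤ 4.028. The largest whole number is 4.

4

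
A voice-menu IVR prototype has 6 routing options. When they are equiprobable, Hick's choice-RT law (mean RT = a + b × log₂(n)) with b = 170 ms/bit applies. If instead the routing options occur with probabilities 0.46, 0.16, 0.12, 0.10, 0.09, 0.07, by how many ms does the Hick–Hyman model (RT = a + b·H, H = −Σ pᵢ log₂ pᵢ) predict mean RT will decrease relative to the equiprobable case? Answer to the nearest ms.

The RT saving is b·ΔH. Equiprobable H₀ = log₂(6) = 2.5850 bits; with the given probabilities H = 2.2188 bits.
b·(H₀ − H) = 170 × (2.5850 − 2.2188) = 62.24 ms.

62 ms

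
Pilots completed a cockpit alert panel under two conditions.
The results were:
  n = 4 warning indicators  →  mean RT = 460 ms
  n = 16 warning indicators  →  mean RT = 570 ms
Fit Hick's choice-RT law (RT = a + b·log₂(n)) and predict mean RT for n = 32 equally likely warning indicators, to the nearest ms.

Fit slope and intercept:
  b = (570 − 460) / (log₂ 16 − log₂ 4) = 110 / (4 − 2) = 55 ms/bit
  a = 460 − 55 × 2 = 350 ms
Then RT(32) = 350 + 55 × log₂ 32 = 350 + 55 × 5 ≈ 625.000 ms.

625 ms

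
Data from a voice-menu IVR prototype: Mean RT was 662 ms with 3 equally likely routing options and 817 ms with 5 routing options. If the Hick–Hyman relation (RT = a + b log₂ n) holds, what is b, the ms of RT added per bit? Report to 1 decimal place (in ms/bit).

210.3 ms/bit

b = (RT₂ − RT₁)/(log₂ n₂ − log₂ n₁) = (817 − 662)/(2.3219 − 1.5850) = 210.322 ms/bit.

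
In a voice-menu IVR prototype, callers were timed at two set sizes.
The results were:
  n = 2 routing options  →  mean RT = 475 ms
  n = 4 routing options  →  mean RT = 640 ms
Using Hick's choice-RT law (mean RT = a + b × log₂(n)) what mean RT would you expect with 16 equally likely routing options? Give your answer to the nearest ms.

With log₂ n on the abscissa the relation is linear; from the two conditions:
  b = (640 − 475) / (log₂ 4 − log₂ 2) = 165 / (2 − 1) = 165 ms/bit
  a = 475 − 165 × 1 = 310 ms
Then RT(16) = 310 + 165 × log₂ 16 = 310 + 165 × 4 ≈ 970.000 ms.

970 ms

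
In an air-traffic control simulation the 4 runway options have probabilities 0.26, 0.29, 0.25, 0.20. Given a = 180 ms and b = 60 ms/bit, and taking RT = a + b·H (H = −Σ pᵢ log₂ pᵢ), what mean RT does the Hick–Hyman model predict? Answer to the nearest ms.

H = 0.26·log₂(1/0.26) + 0.29·log₂(1/0.29) + 0.25·log₂(1/0.25) + 0.20·log₂(1/0.20) = 1.9876 bits.
RT = 180 + 60 × 1.9876 = 299.25 ms.

299 ms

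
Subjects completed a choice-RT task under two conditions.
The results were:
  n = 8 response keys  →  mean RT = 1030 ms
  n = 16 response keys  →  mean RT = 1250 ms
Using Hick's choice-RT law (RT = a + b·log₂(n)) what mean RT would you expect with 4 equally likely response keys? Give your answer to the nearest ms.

810 ms

Solve the two-equation system in a and b:
  b = (1250 − 1030) / (log₂ 16 − log₂ 8) = 220 / (4 − 3) = 220 ms/bit
  a = 1030 − 220 × 3 = 370 ms
Then RT(4) = 370 + 220 × log₂ 4 = 370 + 220 × 2 ≈ 810.000 ms.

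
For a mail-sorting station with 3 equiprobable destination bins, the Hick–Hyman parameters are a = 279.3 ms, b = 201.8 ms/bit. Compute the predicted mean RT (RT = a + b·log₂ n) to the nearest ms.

599 ms

log₂(3) = 1.5850 bits, so RT = 279.3 + 201.8 × 1.5850 ≈ 599.145 ms.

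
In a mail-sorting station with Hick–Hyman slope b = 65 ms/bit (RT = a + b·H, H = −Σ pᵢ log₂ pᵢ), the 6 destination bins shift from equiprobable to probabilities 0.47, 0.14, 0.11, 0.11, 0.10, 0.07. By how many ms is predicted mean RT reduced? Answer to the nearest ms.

24 ms

The RT saving is b·ΔH. Equiprobable H₀ = log₂(6) = 2.5850 bits; with the given probabilities H = 2.2104 bits.
b·(H₀ − H) = 65 × (2.5850 − 2.2104) = 24.35 ms.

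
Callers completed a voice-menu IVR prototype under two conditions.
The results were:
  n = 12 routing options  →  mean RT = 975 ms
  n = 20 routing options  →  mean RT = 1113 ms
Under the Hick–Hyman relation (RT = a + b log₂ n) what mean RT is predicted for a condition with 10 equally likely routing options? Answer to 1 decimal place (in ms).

925.7 ms

Solve the two-equation system in a and b:
  b = (1113 − 975) / (log₂ 20 − log₂ 12) = 138 / (4.3219 − 3.5850) = 187.254 ms/bit
  a = 975 − 187.254 × 3.5850 = 303.700 ms
Then RT(10) = 303.700 + 187.254 × log₂ 10 = 303.700 + 187.254 × 3.3219 ≈ 925.746 ms.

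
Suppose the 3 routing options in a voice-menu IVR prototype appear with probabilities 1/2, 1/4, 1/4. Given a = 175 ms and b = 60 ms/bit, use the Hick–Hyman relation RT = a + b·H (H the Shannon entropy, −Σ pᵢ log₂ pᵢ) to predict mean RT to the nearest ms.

265 ms

Each term −pᵢ log₂ pᵢ: 0.5·1 + 0.25·2 + 0.25·2; summed, H = 1.500 bits.
Mean RT = a + bH = 175 + 60·1.500 = 265.00 ms.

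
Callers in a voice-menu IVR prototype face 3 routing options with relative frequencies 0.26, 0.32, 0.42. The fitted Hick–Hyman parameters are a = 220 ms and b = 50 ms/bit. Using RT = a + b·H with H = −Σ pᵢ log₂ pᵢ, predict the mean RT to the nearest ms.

298 ms

Entropy contributions −pᵢ log₂ pᵢ: 0.5053, 0.5260, 0.5256; sum H = 1.5570 bits.
RT = a + bH = 220 + 50·1.5570 = 297.85 ms.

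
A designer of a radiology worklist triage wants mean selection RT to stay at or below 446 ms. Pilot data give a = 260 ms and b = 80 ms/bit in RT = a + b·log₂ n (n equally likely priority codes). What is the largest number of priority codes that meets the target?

5

Information budget: (446 − 260)/80 = 2.3250 bits, so n ≤ 2^2.3250 = 5.011 → at most 5.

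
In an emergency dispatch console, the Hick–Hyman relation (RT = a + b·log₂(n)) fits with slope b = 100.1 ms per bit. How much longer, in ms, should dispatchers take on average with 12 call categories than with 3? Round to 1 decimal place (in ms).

ΔRT = (a + b log₂ n₂) − (a + b log₂ n₁) = b·(log₂ n₂ − log₂ n₁).
log₂(12) − log₂(3) = log₂(12/3) = log₂(4) = 2.
ΔRT = 100.1 × 2.0000 = 200.200 ms.

200.2 ms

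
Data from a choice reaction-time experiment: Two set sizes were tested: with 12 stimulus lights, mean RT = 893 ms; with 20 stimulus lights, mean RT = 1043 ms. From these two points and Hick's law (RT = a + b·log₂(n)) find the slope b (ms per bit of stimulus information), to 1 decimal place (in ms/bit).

203.5 ms/bit

The slope on a log₂ axis is (1043 − 893) / (4.3219 − 3.5850) = 203.537 ms/bit.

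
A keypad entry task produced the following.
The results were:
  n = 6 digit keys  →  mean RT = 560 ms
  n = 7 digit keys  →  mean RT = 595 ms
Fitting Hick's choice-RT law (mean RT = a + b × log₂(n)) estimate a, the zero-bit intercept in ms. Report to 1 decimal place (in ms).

153.2 ms

The slope on a log₂ axis is (595 − 560) / (2.8074 − 2.5850) = 157.379 ms/bit.
a = RT₁ − b·log₂ n₁ = 560 − 157.379 × 2.5850 = 153.180 ms.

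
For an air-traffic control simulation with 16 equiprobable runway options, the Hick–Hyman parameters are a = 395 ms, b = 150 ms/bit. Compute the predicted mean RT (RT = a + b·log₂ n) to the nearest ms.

log₂(16) = 4 bits, so RT = 395 + 150 × 4 ≈ 995.000 ms.

995 ms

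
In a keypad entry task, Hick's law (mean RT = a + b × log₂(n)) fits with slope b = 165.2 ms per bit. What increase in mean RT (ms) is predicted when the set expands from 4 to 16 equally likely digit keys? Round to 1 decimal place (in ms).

330.4 ms

The intercept a cancels: ΔRT = b·(log₂ n₂ − log₂ n₁) = b·log₂(n₂/n₁).
log₂(16) − log₂(4) = log₂(16/4) = log₂(4) = 2.
ΔRT = 165.2 × 2.0000 = 330.400 ms.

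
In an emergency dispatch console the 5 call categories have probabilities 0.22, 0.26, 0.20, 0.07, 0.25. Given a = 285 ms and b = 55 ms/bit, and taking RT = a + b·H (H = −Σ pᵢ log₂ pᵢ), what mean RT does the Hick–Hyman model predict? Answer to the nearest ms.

407 ms

Entropy contributions −pᵢ log₂ pᵢ: 0.4806, 0.5053, 0.4644, 0.2686, 0.5000; sum H = 2.2188 bits.
RT = a + bH = 285 + 55·2.2188 = 407.03 ms.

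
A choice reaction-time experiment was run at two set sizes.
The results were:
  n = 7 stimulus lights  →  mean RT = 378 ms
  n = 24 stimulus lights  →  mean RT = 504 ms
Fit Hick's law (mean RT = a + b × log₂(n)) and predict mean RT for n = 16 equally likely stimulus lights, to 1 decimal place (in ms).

With log₂ n on the abscissa the relation is linear; from the two conditions:
  b = (504 − 378) / (log₂ 24 − log₂ 7) = 126 / (4.5850 − 2.8074) = 70.882 ms/bit
  a = 378 − 70.882 × 2.8074 = 179.010 ms
Then RT(16) = 179.010 + 70.882 × log₂ 16 = 179.010 + 70.882 × 4 ≈ 462.537 ms.

462.5 ms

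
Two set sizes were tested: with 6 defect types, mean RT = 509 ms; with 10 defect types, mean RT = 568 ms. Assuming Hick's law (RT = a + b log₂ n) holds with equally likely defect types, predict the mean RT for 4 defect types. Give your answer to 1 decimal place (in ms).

RT is linear in log₂ n, so two points fix the line:
  b = (568 − 509) / (log₂ 10 − log₂ 6) = 59 / (3.3219 − 2.5850) = 80.058 ms/bit
  a = 509 − 80.058 × 2.5850 = 302.053 ms
Then RT(4) = 302.053 + 80.058 × log₂ 4 = 302.053 + 80.058 × 2 ≈ 462.169 ms.

462.2 ms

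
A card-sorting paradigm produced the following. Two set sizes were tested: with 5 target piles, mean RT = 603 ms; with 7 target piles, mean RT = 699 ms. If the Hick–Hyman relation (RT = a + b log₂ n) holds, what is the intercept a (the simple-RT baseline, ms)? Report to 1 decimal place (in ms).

143.8 ms

b = (RT₂ − RT₁)/(log₂ n₂ − log₂ n₁) = (699 − 603)/(2.8074 − 2.3219) = 197.764 ms/bit.
a = RT₁ − b·log₂ n₁ = 603 − 197.764 × 2.3219 = 143.806 ms.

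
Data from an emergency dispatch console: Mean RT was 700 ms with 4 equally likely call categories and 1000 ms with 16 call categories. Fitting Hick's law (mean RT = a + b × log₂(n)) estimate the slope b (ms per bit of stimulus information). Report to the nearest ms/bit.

150 ms/bit

Slope: b = (1000 − 700) / (log₂ 16 − log₂ 4) = 300/2.0000 = 150 ms/bit.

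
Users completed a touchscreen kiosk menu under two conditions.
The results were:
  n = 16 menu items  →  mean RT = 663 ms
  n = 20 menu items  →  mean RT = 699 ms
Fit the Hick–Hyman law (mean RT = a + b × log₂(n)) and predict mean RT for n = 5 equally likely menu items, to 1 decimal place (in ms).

475.3 ms

RT is linear in log₂ n, so two points fix the line:
  b = (699 − 663) / (log₂ 20 − log₂ 16) = 36 / (4.3219 − 4) = 111.826 ms/bit
  a = 663 − 111.826 × 4 = 215.695 ms
Then RT(5) = 215.695 + 111.826 × log₂ 5 = 215.695 + 111.826 × 2.3219 ≈ 475.348 ms.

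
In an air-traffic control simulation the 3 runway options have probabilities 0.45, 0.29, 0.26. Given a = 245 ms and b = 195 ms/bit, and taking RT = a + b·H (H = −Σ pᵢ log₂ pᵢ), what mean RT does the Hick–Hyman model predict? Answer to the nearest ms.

546 ms

Entropy contributions −pᵢ log₂ pᵢ: 0.5184, 0.5179, 0.5053; sum H = 1.5416 bits.
RT = a + bH = 245 + 195·1.5416 = 545.61 ms.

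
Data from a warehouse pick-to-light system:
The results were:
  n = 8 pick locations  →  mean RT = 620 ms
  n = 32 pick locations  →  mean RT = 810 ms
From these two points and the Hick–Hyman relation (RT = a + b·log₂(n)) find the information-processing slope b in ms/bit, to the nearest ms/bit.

The slope on a log₂ axis is (810 − 620) / (5 − 3) = 95 ms/bit.

95 ms/bit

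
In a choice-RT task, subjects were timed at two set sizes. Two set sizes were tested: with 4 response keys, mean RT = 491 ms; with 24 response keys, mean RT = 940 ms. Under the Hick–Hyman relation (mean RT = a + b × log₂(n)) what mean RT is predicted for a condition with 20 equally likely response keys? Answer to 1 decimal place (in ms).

894.3 ms

RT is linear in log₂ n, so two points fix the line:
  b = (940 − 491) / (log₂ 24 − log₂ 4) = 449 / (4.5850 − 2) = 173.697 ms/bit
  a = 491 − 173.697 × 2 = 143.606 ms
Then RT(20) = 143.606 + 173.697 × log₂ 20 = 143.606 + 173.697 × 4.3219 ≈ 894.312 ms.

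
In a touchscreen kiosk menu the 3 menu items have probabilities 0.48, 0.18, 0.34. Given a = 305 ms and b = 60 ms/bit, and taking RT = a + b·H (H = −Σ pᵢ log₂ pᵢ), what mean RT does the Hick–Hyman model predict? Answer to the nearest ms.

394 ms

Entropy contributions −pᵢ log₂ pᵢ: 0.5083, 0.4453, 0.5292; sum H = 1.4828 bits.
RT = a + bH = 305 + 60·1.4828 = 393.97 ms.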